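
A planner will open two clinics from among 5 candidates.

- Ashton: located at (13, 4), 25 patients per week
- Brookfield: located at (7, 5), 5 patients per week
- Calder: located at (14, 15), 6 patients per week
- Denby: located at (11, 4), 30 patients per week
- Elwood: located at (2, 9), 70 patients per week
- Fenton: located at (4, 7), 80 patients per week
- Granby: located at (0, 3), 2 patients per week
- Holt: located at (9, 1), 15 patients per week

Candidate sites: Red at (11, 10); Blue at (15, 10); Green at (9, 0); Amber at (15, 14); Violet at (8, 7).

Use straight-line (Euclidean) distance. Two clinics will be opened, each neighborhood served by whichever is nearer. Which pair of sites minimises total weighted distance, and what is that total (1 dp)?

{Green, Violet}, total 1135.5

Evaluate every pair (each demand assigned to the nearer of the two):
  {Green, Violet}: total = 1135.5
  {Amber, Violet}: total = 1164.6
  {Blue, Violet}: total = 1186.7
  {Red, Violet}: total = 1191.1
  {Red, Green}: total = 1614.6
  {Red, Amber}: total = 1786.1
  {Red, Blue}: total = 1808.2
  {Green, Amber}: total = 1831.3
  {Blue, Green}: total = 1853.4
  {Blue, Amber}: total = 2450.3
Best pair: {Green, Violet} with total 1135.5.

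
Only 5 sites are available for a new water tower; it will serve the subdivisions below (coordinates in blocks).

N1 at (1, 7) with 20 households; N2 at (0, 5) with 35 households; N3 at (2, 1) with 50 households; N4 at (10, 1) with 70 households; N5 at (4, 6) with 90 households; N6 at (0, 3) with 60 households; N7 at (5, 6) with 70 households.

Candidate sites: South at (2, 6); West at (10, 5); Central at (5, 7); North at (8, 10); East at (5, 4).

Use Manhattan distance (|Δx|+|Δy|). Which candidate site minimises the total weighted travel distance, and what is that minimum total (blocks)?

Total weighted distance at each candidate:
  South (2, 6): total = 1995
  West (10, 5): total = 3220
  Central (5, 7): total = 2335
  North (8, 10): total = 4285
  East (5, 4): total = 1980
Minimum is at East with total 1980 blocks.

East, total 1980 blocks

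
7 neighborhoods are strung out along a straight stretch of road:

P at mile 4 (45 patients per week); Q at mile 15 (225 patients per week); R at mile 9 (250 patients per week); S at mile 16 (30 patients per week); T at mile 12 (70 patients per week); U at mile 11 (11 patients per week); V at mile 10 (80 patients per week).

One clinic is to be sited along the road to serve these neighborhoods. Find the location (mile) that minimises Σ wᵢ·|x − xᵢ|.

x = 10

For a sum of weighted absolute distances on a line, the optimum is the weighted median (not the mean). Total weight W = 711; half-weight = 355.5.
Sort by position and accumulate weight:
  mile 4 (P, w=45) → cum 45
  mile 9 (R, w=250) → cum 295
  mile 10 (V, w=80) → cum 375  ≥ 355.5 → median here
  mile 11 (U, w=11) → cum 386
  mile 12 (T, w=70) → cum 456
  mile 15 (Q, w=225) → cum 681
  mile 16 (S, w=30) → cum 711
Optimal location: mile 10.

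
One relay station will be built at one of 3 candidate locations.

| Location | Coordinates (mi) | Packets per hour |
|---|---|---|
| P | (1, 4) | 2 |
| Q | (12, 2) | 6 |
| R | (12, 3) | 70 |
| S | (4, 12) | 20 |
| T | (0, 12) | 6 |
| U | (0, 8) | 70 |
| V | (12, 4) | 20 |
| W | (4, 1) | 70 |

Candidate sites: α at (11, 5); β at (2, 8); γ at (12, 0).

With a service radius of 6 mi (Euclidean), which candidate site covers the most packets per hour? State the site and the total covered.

Coverage radius r = 6 mi; a point is covered iff (Δx)²+(Δy)² ≤ 6² = 36.
  α (11, 5): covers {Q, R, V} → 96
  β (2, 8): covers {P, S, T, U} → 98
  γ (12, 0): covers {Q, R, V} → 96
Maximum coverage at β: 98 packets per hour.

β, covering 98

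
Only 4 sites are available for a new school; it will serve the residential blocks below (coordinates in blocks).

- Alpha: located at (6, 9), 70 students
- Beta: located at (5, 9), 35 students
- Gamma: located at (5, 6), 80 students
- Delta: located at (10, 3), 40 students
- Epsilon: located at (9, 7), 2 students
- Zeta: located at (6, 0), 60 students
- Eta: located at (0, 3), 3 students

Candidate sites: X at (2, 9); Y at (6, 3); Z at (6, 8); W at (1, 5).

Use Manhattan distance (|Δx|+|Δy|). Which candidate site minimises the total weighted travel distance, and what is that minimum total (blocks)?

Z, total 1261 blocks

Total weighted distance at each candidate:
  X (2, 9): total = 2247
  Y (6, 3): total = 1357
  Z (6, 8): total = 1261
  W (1, 5): total = 2379
Minimum is at Z with total 1261 blocks.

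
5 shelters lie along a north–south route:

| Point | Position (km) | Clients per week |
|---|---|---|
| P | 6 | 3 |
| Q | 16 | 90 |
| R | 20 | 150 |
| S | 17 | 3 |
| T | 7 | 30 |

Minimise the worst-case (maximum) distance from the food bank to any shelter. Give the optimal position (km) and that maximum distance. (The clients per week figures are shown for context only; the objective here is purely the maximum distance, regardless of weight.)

location 13, max distance 7

The 1-center on a line is the midpoint of the two extreme points: leftmost at 6, rightmost at 20.
Optimal location = (6 + 20)/2 = 13; maximum distance = (20 − 6)/2 = 7.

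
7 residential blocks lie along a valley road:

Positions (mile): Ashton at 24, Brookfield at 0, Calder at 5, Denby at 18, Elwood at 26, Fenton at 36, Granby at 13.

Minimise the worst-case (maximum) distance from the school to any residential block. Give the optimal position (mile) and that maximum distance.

The 1-center on a line is the midpoint of the two extreme points: leftmost at 0, rightmost at 36.
Optimal location = (0 + 36)/2 = 18; maximum distance = (36 − 0)/2 = 18.

location 18, max distance 18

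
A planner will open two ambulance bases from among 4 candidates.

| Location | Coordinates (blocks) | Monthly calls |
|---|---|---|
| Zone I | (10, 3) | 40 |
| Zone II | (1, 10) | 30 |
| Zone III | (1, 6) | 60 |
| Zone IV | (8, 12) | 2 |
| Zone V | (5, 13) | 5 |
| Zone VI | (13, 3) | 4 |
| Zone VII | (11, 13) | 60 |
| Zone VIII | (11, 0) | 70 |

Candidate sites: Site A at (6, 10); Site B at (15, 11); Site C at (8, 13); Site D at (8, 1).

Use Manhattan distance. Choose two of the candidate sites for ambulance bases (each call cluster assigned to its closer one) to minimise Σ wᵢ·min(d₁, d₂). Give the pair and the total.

{Site A, Site D}, total 1666

Evaluate every pair (each demand assigned to the nearer of the two):
  {Site A, Site D}: total = 1666
  {Site C, Site D}: total = 1685
  {Site B, Site D}: total = 2074
  {Site A, Site C}: total = 2433
  {Site A, Site B}: total = 2608
  {Site B, Site C}: total = 2907
Best pair: {Site A, Site D} with total 1666.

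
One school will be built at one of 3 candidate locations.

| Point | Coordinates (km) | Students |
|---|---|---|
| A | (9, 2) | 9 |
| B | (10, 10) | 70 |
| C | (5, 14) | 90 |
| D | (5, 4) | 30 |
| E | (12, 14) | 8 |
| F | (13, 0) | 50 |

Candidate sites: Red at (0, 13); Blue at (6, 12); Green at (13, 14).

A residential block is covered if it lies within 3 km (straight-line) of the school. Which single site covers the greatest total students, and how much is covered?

Coverage radius r = 3 km; a point is covered iff (Δx)²+(Δy)² ≤ 3² = 9.
  Red (0, 13): covers {none} → 0
  Blue (6, 12): covers {C} → 90
  Green (13, 14): covers {E} → 8
Maximum coverage at Blue: 90 students.

Blue, covering 90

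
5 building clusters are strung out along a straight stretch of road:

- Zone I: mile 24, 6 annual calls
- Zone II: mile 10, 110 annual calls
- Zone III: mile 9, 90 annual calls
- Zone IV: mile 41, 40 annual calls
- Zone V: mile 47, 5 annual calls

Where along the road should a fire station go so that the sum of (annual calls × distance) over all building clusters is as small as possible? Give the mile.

For a sum of weighted absolute distances on a line, the optimum is the weighted median (not the mean). Total weight W = 251; half-weight = 125.5.
Sort by position and accumulate weight:
  mile 9 (Zone III, w=90) → cum 90
  mile 10 (Zone II, w=110) → cum 200  ≥ 125.5 → median here
  mile 24 (Zone I, w=6) → cum 206
  mile 41 (Zone IV, w=40) → cum 246
  mile 47 (Zone V, w=5) → cum 251
Optimal location: mile 10.

x = 10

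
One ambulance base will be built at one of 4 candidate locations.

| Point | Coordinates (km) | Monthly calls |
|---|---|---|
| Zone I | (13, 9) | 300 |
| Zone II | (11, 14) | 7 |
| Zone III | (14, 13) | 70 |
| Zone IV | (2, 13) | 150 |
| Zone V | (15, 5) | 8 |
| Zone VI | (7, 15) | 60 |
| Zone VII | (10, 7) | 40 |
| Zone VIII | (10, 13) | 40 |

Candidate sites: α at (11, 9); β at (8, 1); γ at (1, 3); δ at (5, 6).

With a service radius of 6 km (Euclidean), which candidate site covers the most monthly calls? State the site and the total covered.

Coverage radius r = 6 km; a point is covered iff (Δx)²+(Δy)² ≤ 6² = 36.
  α (11, 9): covers {Zone I, Zone II, Zone III, Zone V, Zone VII, Zone VIII} → 465
  β (8, 1): covers {none} → 0
  γ (1, 3): covers {none} → 0
  δ (5, 6): covers {Zone VII} → 40
Maximum coverage at α: 465 monthly calls.

α, covering 465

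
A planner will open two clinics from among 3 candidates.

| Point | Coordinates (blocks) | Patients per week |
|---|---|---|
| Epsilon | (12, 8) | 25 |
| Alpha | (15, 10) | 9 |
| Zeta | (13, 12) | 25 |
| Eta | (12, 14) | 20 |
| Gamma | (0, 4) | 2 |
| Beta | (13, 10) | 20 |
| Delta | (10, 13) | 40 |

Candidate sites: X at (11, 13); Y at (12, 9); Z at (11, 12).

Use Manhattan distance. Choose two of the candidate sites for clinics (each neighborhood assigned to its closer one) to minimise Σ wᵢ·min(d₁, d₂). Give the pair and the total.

{X, Y}, total 290

Evaluate every pair (each demand assigned to the nearer of the two):
  {X, Y}: total = 290
  {Y, Z}: total = 325
  {X, Z}: total = 427
Best pair: {X, Y} with total 290.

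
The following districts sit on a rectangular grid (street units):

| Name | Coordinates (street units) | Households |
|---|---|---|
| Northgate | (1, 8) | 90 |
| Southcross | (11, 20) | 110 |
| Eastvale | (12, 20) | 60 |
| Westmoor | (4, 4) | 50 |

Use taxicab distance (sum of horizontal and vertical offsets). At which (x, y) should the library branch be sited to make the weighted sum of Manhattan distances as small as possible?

(11, 20)

Manhattan distance separates: Σwᵢ(|x−xᵢ|+|y−yᵢ|) = Σwᵢ|x−xᵢ| + Σwᵢ|y−yᵢ|, so x and y are optimised independently as 1-D weighted medians.
Total weight W = 310; half = 155.
x-coordinate, sorted with cumulative weight:
  x=1 (Northgate, w=90) cum 90
  x=4 (Westmoor, w=50) cum 140
  x=11 (Southcross, w=110) cum 250  ← median
  x=12 (Eastvale, w=60) cum 310
⇒ x* = 11
y-coordinate, sorted with cumulative weight:
  y=4 (Westmoor, w=50) cum 50
  y=8 (Northgate, w=90) cum 140
  y=20 (Southcross, w=110) cum 250  ← median
  y=20 (Eastvale, w=60) cum 310
⇒ y* = 20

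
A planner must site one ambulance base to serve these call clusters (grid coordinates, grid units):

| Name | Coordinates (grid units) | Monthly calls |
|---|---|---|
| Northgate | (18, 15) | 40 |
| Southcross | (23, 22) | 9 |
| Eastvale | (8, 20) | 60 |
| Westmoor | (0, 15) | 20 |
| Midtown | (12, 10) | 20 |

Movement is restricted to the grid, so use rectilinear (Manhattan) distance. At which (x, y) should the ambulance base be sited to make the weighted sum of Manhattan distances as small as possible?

(8, 15)

Manhattan distance separates: Σwᵢ(|x−xᵢ|+|y−yᵢ|) = Σwᵢ|x−xᵢ| + Σwᵢ|y−yᵢ|, so x and y are optimised independently as 1-D weighted medians.
Total weight W = 149; half = 74.5.
x-coordinate, sorted with cumulative weight:
  x=0 (Westmoor, w=20) cum 20
  x=8 (Eastvale, w=60) cum 80  ← median
  x=12 (Midtown, w=20) cum 100
  x=18 (Northgate, w=40) cum 140
  x=23 (Southcross, w=9) cum 149
⇒ x* = 8
y-coordinate, sorted with cumulative weight:
  y=10 (Midtown, w=20) cum 20
  y=15 (Northgate, w=40) cum 60
  y=15 (Westmoor, w=20) cum 80  ← median
  y=20 (Eastvale, w=60) cum 140
  y=22 (Southcross, w=9) cum 149
⇒ y* = 15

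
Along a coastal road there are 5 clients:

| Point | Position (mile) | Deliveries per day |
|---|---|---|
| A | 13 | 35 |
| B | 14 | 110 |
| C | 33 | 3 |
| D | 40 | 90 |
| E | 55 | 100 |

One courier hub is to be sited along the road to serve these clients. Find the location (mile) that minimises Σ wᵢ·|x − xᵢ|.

x = 40

For a sum of weighted absolute distances on a line, the optimum is the weighted median (not the mean). Total weight W = 338; half-weight = 169.
Sort by position and accumulate weight:
  mile 13 (A, w=35) → cum 35
  mile 14 (B, w=110) → cum 145
  mile 33 (C, w=3) → cum 148
  mile 40 (D, w=90) → cum 238  ≥ 169 → median here
  mile 55 (E, w=100) → cum 338
Optimal location: mile 40.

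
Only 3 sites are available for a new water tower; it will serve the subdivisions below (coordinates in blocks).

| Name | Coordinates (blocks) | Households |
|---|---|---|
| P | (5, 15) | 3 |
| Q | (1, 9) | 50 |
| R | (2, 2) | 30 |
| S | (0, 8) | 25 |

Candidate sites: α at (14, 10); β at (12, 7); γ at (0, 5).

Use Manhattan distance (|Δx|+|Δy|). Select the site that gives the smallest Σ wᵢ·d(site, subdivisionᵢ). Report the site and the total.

γ, total 520 blocks

Total weighted distance at each candidate:
  α (14, 10): total = 1742
  β (12, 7): total = 1470
  γ (0, 5): total = 520
Minimum is at γ with total 520 blocks.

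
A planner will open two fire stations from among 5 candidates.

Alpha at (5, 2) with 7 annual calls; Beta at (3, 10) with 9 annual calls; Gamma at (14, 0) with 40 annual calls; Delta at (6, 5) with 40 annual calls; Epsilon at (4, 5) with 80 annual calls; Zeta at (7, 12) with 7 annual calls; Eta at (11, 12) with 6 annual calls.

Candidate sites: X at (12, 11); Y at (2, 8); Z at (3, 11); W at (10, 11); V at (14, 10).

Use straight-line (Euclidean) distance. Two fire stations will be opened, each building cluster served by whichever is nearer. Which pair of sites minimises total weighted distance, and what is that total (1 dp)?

{Y, V}, total 1022.0

Evaluate every pair (each demand assigned to the nearer of the two):
  {Y, V}: total = 1022.0
  {X, Y}: total = 1046.9
  {Y, W}: total = 1054.3
  {Y, Z}: total = 1198.5
  {Z, V}: total = 1279.0
  {X, Z}: total = 1313.0
  {Z, W}: total = 1327.3
  {W, V}: total = 1533.6
  {X, W}: total = 1580.8
  {X, V}: total = 1744.9
Best pair: {Y, V} with total 1022.0.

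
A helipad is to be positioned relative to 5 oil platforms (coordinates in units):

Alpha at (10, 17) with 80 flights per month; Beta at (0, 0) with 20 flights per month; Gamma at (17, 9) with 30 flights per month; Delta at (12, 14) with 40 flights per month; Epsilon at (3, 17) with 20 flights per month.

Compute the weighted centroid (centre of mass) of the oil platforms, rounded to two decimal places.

(9.74, 13.32)

The minimiser of Σwᵢ‖p−pᵢ‖² is the weighted centroid p* = (Σwᵢpᵢ)/(Σwᵢ).
Σwᵢ = 190.
Σwᵢxᵢ = 80·10 + 20·0 + 30·17 + 40·12 + 20·3 = 1850.
Σwᵢyᵢ = 80·17 + 20·0 + 30·9 + 40·14 + 20·17 = 2530.
x* = 1850/190 = 9.74, y* = 2530/190 = 13.32.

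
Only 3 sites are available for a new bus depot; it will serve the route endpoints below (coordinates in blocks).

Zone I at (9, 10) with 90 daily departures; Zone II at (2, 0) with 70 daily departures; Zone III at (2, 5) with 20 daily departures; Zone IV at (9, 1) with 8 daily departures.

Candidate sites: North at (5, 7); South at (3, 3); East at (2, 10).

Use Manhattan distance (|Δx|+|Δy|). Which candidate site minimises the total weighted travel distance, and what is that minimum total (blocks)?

Total weighted distance at each candidate:
  North (5, 7): total = 1510
  South (3, 3): total = 1574
  East (2, 10): total = 1558
Minimum is at North with total 1510 blocks.

North, total 1510 blocks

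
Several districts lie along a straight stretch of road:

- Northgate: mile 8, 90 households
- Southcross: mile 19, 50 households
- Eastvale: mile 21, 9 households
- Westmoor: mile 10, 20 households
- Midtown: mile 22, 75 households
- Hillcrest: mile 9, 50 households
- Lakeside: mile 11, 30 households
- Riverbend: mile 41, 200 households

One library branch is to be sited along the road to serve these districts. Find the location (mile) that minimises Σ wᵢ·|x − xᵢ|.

For a sum of weighted absolute distances on a line, the optimum is the weighted median (not the mean). Total weight W = 524; half-weight = 262.
Sort by position and accumulate weight:
  mile 8 (Northgate, w=90) → cum 90
  mile 9 (Hillcrest, w=50) → cum 140
  mile 10 (Westmoor, w=20) → cum 160
  mile 11 (Lakeside, w=30) → cum 190
  mile 19 (Southcross, w=50) → cum 240
  mile 21 (Eastvale, w=9) → cum 249
  mile 22 (Midtown, w=75) → cum 324  ≥ 262 → median here
  mile 41 (Riverbend, w=200) → cum 524
Optimal location: mile 22.

x = 22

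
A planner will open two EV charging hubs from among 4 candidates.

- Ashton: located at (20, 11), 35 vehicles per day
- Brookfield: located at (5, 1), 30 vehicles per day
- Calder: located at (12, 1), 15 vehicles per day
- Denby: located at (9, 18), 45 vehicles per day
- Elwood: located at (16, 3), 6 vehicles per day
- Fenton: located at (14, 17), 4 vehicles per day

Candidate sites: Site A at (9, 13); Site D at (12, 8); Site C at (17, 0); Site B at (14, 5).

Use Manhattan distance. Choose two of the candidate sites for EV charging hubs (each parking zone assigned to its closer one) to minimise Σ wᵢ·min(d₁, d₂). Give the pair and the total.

Evaluate every pair (each demand assigned to the nearer of the two):
  {Site A, Site B}: total = 1185
  {Site A, Site C}: total = 1220
  {Site A, Site D}: total = 1225
  {Site D, Site C}: total = 1518
  {Site D, Site B}: total = 1518
  {Site C, Site B}: total = 1782
Best pair: {Site A, Site B} with total 1185.

{Site A, Site B}, total 1185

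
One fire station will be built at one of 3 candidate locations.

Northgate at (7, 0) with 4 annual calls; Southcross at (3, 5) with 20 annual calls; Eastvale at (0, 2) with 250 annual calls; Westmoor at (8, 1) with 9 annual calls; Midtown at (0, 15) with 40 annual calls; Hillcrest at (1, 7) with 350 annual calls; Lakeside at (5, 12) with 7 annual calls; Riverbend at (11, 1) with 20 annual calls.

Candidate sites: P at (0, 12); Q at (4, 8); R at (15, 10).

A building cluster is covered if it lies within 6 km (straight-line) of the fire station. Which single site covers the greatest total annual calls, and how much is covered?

Coverage radius r = 6 km; a point is covered iff (Δx)²+(Δy)² ≤ 6² = 36.
  P (0, 12): covers {Midtown, Hillcrest, Lakeside} → 397
  Q (4, 8): covers {Southcross, Hillcrest, Lakeside} → 377
  R (15, 10): covers {none} → 0
Maximum coverage at P: 397 annual calls.

P, covering 397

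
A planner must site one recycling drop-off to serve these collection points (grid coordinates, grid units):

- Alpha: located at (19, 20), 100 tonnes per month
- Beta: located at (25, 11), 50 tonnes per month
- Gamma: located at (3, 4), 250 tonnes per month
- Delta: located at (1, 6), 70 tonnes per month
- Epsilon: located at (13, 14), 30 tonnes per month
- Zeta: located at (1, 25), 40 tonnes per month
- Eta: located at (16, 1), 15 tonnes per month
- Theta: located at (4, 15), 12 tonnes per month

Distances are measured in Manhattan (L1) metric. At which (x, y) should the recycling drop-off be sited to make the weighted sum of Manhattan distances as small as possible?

Manhattan distance separates: Σwᵢ(|x−xᵢ|+|y−yᵢ|) = Σwᵢ|x−xᵢ| + Σwᵢ|y−yᵢ|, so x and y are optimised independently as 1-D weighted medians.
Total weight W = 567; half = 283.5.
x-coordinate, sorted with cumulative weight:
  x=1 (Delta, w=70) cum 70
  x=1 (Zeta, w=40) cum 110
  x=3 (Gamma, w=250) cum 360  ← median
  x=4 (Theta, w=12) cum 372
  x=13 (Epsilon, w=30) cum 402
  x=16 (Eta, w=15) cum 417
  x=19 (Alpha, w=100) cum 517
  x=25 (Beta, w=50) cum 567
⇒ x* = 3
y-coordinate, sorted with cumulative weight:
  y=1 (Eta, w=15) cum 15
  y=4 (Gamma, w=250) cum 265
  y=6 (Delta, w=70) cum 335  ← median
  y=11 (Beta, w=50) cum 385
  y=14 (Epsilon, w=30) cum 415
  y=15 (Theta, w=12) cum 427
  y=20 (Alpha, w=100) cum 527
  y=25 (Zeta, w=40) cum 567
⇒ y* = 6

(3, 6)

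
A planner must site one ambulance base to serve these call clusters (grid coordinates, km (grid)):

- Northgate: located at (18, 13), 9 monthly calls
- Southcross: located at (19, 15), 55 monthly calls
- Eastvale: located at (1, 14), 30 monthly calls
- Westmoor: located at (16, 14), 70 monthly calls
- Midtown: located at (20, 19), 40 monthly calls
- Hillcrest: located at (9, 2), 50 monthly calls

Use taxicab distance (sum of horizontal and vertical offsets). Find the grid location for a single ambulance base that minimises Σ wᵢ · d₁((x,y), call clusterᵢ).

Manhattan distance separates: Σwᵢ(|x−xᵢ|+|y−yᵢ|) = Σwᵢ|x−xᵢ| + Σwᵢ|y−yᵢ|, so x and y are optimised independently as 1-D weighted medians.
Total weight W = 254; half = 127.
x-coordinate, sorted with cumulative weight:
  x=1 (Eastvale, w=30) cum 30
  x=9 (Hillcrest, w=50) cum 80
  x=16 (Westmoor, w=70) cum 150  ← median
  x=18 (Northgate, w=9) cum 159
  x=19 (Southcross, w=55) cum 214
  x=20 (Midtown, w=40) cum 254
⇒ x* = 16
y-coordinate, sorted with cumulative weight:
  y=2 (Hillcrest, w=50) cum 50
  y=13 (Northgate, w=9) cum 59
  y=14 (Eastvale, w=30) cum 89
  y=14 (Westmoor, w=70) cum 159  ← median
  y=15 (Southcross, w=55) cum 214
  y=19 (Midtown, w=40) cum 254
⇒ y* = 14

(16, 14)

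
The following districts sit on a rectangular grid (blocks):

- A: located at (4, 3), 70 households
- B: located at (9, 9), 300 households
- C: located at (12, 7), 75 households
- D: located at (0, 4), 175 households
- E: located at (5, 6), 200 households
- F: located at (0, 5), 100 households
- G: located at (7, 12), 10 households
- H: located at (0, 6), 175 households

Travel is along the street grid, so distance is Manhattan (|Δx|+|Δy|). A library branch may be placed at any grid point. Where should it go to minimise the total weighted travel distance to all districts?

(5, 6)

Manhattan distance separates: Σwᵢ(|x−xᵢ|+|y−yᵢ|) = Σwᵢ|x−xᵢ| + Σwᵢ|y−yᵢ|, so x and y are optimised independently as 1-D weighted medians.
Total weight W = 1105; half = 552.5.
x-coordinate, sorted with cumulative weight:
  x=0 (D, w=175) cum 175
  x=0 (F, w=100) cum 275
  x=0 (H, w=175) cum 450
  x=4 (A, w=70) cum 520
  x=5 (E, w=200) cum 720  ← median
  x=7 (G, w=10) cum 730
  x=9 (B, w=300) cum 1030
  x=12 (C, w=75) cum 1105
⇒ x* = 5
y-coordinate, sorted with cumulative weight:
  y=3 (A, w=70) cum 70
  y=4 (D, w=175) cum 245
  y=5 (F, w=100) cum 345
  y=6 (E, w=200) cum 545
  y=6 (H, w=175) cum 720  ← median
  y=7 (C, w=75) cum 795
  y=9 (B, w=300) cum 1095
  y=12 (G, w=10) cum 1105
⇒ y* = 6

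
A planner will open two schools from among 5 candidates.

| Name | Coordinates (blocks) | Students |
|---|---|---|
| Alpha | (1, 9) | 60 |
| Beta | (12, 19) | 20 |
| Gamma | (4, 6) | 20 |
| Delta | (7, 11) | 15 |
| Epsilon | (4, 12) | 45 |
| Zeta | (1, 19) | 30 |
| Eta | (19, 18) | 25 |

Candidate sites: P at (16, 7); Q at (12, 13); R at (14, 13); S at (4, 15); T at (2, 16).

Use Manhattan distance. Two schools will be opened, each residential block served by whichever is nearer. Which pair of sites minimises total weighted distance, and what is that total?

Evaluate every pair (each demand assigned to the nearer of the two):
  {R, S}: total = 1580
  {Q, S}: total = 1590
  {Q, T}: total = 1635
  {R, T}: total = 1655
  {S, T}: total = 1710
  {P, S}: total = 1760
  {P, T}: total = 1870
  {Q, R}: total = 2590
  {P, Q}: total = 2600
  {P, R}: total = 2890
Best pair: {R, S} with total 1580.

{R, S}, total 1580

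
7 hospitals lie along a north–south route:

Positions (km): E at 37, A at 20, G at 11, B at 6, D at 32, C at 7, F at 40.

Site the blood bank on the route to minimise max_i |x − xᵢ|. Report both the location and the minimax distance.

location 23, max distance 17

The 1-center on a line is the midpoint of the two extreme points: leftmost at 6, rightmost at 40.
Optimal location = (6 + 40)/2 = 23; maximum distance = (40 − 6)/2 = 17.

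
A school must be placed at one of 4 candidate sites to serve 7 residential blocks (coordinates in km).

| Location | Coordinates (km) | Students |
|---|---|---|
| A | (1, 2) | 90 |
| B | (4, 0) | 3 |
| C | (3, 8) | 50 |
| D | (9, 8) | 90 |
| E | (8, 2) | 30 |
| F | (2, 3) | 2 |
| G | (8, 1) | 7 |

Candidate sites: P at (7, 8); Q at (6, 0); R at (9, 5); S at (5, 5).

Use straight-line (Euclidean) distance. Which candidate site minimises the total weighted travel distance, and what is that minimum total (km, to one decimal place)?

Total weighted distance at each candidate:
  P (7, 8): total = 1415.4
  Q (6, 0): total = 1797.3
  R (9, 5): total = 1533.9
  S (5, 5): total = 1265.1
Minimum is at S with total 1265.1 km.

S, total 1265.1 km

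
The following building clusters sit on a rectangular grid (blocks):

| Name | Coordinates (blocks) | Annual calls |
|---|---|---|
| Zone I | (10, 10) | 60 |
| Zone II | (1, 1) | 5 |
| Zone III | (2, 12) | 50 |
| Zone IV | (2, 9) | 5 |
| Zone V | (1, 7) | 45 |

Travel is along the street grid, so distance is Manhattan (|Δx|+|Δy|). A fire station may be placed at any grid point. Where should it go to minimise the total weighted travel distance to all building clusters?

(2, 10)

Manhattan distance separates: Σwᵢ(|x−xᵢ|+|y−yᵢ|) = Σwᵢ|x−xᵢ| + Σwᵢ|y−yᵢ|, so x and y are optimised independently as 1-D weighted medians.
Total weight W = 165; half = 82.5.
x-coordinate, sorted with cumulative weight:
  x=1 (Zone II, w=5) cum 5
  x=1 (Zone V, w=45) cum 50
  x=2 (Zone III, w=50) cum 100  ← median
  x=2 (Zone IV, w=5) cum 105
  x=10 (Zone I, w=60) cum 165
⇒ x* = 2
y-coordinate, sorted with cumulative weight:
  y=1 (Zone II, w=5) cum 5
  y=7 (Zone V, w=45) cum 50
  y=9 (Zone IV, w=5) cum 55
  y=10 (Zone I, w=60) cum 115  ← median
  y=12 (Zone III, w=50) cum 165
⇒ y* = 10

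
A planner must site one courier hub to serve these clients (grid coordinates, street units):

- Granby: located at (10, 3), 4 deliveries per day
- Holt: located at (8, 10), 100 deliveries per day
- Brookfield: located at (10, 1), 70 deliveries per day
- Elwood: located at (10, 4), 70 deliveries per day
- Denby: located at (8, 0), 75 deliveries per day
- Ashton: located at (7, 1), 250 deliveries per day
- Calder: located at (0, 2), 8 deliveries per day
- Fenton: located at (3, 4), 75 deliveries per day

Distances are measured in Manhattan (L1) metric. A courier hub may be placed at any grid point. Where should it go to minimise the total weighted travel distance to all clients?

Manhattan distance separates: Σwᵢ(|x−xᵢ|+|y−yᵢ|) = Σwᵢ|x−xᵢ| + Σwᵢ|y−yᵢ|, so x and y are optimised independently as 1-D weighted medians.
Total weight W = 652; half = 326.
x-coordinate, sorted with cumulative weight:
  x=0 (Calder, w=8) cum 8
  x=3 (Fenton, w=75) cum 83
  x=7 (Ashton, w=250) cum 333  ← median
  x=8 (Holt, w=100) cum 433
  x=8 (Denby, w=75) cum 508
  x=10 (Granby, w=4) cum 512
  x=10 (Brookfield, w=70) cum 582
  x=10 (Elwood, w=70) cum 652
⇒ x* = 7
y-coordinate, sorted with cumulative weight:
  y=0 (Denby, w=75) cum 75
  y=1 (Brookfield, w=70) cum 145
  y=1 (Ashton, w=250) cum 395  ← median
  y=2 (Calder, w=8) cum 403
  y=3 (Granby, w=4) cum 407
  y=4 (Elwood, w=70) cum 477
  y=4 (Fenton, w=75) cum 552
  y=10 (Holt, w=100) cum 652
⇒ y* = 1

(7, 1)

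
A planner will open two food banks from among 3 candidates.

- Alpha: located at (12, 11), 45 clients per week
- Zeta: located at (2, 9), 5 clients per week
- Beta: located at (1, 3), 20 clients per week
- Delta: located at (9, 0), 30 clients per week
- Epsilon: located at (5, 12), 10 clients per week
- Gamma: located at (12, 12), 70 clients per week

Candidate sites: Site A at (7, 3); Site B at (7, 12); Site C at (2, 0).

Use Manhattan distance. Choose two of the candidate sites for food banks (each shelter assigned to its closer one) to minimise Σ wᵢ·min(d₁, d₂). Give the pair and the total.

{Site A, Site B}, total 950

Evaluate every pair (each demand assigned to the nearer of the two):
  {Site A, Site B}: total = 950
  {Site B, Site C}: total = 970
  {Site A, Site C}: total = 1950
Best pair: {Site A, Site B} with total 950.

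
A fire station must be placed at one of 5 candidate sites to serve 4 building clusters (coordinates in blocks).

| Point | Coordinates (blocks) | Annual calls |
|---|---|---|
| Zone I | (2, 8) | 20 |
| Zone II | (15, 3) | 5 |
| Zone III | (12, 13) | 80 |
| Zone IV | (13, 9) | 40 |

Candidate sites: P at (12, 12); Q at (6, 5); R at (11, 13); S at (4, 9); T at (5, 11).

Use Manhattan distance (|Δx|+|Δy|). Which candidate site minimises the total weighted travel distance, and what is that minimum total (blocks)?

Total weighted distance at each candidate:
  P (12, 12): total = 580
  Q (6, 5): total = 1755
  R (11, 13): total = 670
  S (4, 9): total = 1465
  T (5, 11): total = 1330
Minimum is at P with total 580 blocks.

P, total 580 blocks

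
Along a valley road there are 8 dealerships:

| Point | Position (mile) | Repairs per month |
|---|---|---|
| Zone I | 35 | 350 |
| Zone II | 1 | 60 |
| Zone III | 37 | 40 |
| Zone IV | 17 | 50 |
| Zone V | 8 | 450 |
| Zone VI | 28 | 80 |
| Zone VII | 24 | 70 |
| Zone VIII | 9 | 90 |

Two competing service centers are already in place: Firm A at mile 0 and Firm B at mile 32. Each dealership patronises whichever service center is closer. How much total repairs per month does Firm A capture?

The indifferent point is the midpoint (0+32)/2 = 16; dealerships left of it (closer to Firm A at 0) go to Firm A, those right go to Firm B.
  Zone II at 1 (w=60) → Firm A
  Zone V at 8 (w=450) → Firm A
  Zone VIII at 9 (w=90) → Firm A
  Zone IV at 17 (w=50) → Firm B
  Zone VII at 24 (w=70) → Firm B
  Zone VI at 28 (w=80) → Firm B
  Zone I at 35 (w=350) → Firm B
  Zone III at 37 (w=40) → Firm B
Firm A captures 600; Firm B captures 590.

600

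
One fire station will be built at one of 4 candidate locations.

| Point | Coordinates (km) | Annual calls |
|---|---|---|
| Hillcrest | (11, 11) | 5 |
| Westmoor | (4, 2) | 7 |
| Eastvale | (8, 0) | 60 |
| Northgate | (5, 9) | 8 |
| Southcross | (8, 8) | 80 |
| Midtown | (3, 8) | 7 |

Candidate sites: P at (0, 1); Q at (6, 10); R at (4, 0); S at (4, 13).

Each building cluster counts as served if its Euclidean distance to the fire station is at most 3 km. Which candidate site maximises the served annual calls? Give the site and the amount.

Q, covering 88

Coverage radius r = 3 km; a point is covered iff (Δx)²+(Δy)² ≤ 3² = 9.
  P (0, 1): covers {none} → 0
  Q (6, 10): covers {Northgate, Southcross} → 88
  R (4, 0): covers {Westmoor} → 7
  S (4, 13): covers {none} → 0
Maximum coverage at Q: 88 annual calls.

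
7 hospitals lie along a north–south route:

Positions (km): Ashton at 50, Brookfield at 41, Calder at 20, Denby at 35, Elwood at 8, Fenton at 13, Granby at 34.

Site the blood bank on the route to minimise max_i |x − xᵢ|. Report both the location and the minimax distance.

The 1-center on a line is the midpoint of the two extreme points: leftmost at 8, rightmost at 50.
Optimal location = (8 + 50)/2 = 29; maximum distance = (50 − 8)/2 = 21.

location 29, max distance 21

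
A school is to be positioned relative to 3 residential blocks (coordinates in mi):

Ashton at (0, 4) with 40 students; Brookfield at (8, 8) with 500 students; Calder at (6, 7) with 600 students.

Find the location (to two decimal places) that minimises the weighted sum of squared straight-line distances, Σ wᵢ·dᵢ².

The minimiser of Σwᵢ‖p−pᵢ‖² is the weighted centroid p* = (Σwᵢpᵢ)/(Σwᵢ).
Σwᵢ = 1140.
Σwᵢxᵢ = 40·0 + 500·8 + 600·6 = 7600.
Σwᵢyᵢ = 40·4 + 500·8 + 600·7 = 8360.
x* = 7600/1140 = 6.67, y* = 8360/1140 = 7.33.

(6.67, 7.33)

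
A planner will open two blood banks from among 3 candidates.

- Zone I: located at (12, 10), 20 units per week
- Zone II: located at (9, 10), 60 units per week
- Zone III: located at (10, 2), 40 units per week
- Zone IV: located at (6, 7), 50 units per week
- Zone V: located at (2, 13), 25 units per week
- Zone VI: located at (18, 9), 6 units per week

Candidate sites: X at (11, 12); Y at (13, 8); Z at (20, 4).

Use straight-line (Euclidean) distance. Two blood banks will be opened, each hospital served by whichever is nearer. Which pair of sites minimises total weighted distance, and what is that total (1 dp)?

Evaluate every pair (each demand assigned to the nearer of the two):
  {X, Y}: total = 1093.3
  {X, Z}: total = 1228.7
  {Y, Z}: total = 1267.6
Best pair: {X, Y} with total 1093.3.

{X, Y}, total 1093.3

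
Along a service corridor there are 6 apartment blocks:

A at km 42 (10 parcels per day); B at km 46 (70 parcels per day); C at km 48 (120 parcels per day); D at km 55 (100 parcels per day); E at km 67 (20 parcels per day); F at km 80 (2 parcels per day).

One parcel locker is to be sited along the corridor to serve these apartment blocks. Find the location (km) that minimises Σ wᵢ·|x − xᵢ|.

For a sum of weighted absolute distances on a line, the optimum is the weighted median (not the mean). Total weight W = 322; half-weight = 161.
Sort by position and accumulate weight:
  km 42 (A, w=10) → cum 10
  km 46 (B, w=70) → cum 80
  km 48 (C, w=120) → cum 200  ≥ 161 → median here
  km 55 (D, w=100) → cum 300
  km 67 (E, w=20) → cum 320
  km 80 (F, w=2) → cum 322
Optimal location: km 48.

x = 48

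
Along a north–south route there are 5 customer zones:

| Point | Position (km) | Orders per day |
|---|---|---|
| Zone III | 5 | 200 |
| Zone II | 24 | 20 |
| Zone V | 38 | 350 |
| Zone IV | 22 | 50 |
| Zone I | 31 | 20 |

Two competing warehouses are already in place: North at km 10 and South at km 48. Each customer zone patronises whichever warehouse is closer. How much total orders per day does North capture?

The indifferent point is the midpoint (10+48)/2 = 29; customer zones left of it (closer to North at 10) go to North, those right go to South.
  Zone III at 5 (w=200) → North
  Zone IV at 22 (w=50) → North
  Zone II at 24 (w=20) → North
  Zone I at 31 (w=20) → South
  Zone V at 38 (w=350) → South
North captures 270; South captures 370.

270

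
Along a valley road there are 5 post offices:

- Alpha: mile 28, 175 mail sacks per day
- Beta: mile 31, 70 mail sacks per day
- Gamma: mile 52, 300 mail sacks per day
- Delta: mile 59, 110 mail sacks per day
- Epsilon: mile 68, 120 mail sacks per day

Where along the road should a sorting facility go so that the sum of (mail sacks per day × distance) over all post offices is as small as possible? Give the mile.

For a sum of weighted absolute distances on a line, the optimum is the weighted median (not the mean). Total weight W = 775; half-weight = 387.5.
Sort by position and accumulate weight:
  mile 28 (Alpha, w=175) → cum 175
  mile 31 (Beta, w=70) → cum 245
  mile 52 (Gamma, w=300) → cum 545  ≥ 387.5 → median here
  mile 59 (Delta, w=110) → cum 655
  mile 68 (Epsilon, w=120) → cum 775
Optimal location: mile 52.

x = 52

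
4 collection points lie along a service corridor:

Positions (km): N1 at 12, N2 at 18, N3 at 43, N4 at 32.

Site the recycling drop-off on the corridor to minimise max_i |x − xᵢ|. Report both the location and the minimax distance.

location 27.5, max distance 15.5

The 1-center on a line is the midpoint of the two extreme points: leftmost at 12, rightmost at 43.
Optimal location = (12 + 43)/2 = 27.5; maximum distance = (43 − 12)/2 = 15.5.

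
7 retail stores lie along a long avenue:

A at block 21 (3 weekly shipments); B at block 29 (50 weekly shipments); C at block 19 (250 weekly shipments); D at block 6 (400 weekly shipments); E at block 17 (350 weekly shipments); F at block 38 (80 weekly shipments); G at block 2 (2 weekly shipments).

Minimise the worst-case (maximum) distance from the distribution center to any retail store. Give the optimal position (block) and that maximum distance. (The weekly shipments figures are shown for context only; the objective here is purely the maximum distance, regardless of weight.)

The 1-center on a line is the midpoint of the two extreme points: leftmost at 2, rightmost at 38.
Optimal location = (2 + 38)/2 = 20; maximum distance = (38 − 2)/2 = 18.

location 20, max distance 18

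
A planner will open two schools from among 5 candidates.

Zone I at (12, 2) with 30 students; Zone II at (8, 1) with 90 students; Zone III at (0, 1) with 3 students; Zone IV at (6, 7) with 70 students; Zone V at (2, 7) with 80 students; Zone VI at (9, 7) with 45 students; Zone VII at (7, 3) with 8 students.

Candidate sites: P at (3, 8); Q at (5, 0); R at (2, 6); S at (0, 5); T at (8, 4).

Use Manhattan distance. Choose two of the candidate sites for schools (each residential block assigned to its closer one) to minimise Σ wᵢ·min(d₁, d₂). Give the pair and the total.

{R, T}, total 1097

Evaluate every pair (each demand assigned to the nearer of the two):
  {R, T}: total = 1097
  {P, T}: total = 1116
  {S, T}: total = 1328
  {P, Q}: total = 1443
  {Q, R}: total = 1478
  {Q, T}: total = 1734
  {Q, S}: total = 2057
  {P, R}: total = 2170
  {R, S}: total = 2276
  {P, S}: total = 2369
Best pair: {R, T} with total 1097.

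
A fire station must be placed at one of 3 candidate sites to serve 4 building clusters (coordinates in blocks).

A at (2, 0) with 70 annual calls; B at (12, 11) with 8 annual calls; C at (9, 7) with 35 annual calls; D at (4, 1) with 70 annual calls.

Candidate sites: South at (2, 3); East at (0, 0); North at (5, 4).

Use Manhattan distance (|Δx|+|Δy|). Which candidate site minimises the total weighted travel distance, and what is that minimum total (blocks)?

Total weighted distance at each candidate:
  South (2, 3): total = 1019
  East (0, 0): total = 1234
  North (5, 4): total = 1127
Minimum is at South with total 1019 blocks.

South, total 1019 blocks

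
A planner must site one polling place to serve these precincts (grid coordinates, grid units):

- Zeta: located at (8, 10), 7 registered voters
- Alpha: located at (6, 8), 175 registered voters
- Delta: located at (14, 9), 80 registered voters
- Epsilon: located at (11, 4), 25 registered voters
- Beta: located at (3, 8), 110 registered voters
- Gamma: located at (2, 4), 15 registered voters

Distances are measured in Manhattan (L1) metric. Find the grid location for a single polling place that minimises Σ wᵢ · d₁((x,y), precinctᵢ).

(6, 8)

Manhattan distance separates: Σwᵢ(|x−xᵢ|+|y−yᵢ|) = Σwᵢ|x−xᵢ| + Σwᵢ|y−yᵢ|, so x and y are optimised independently as 1-D weighted medians.
Total weight W = 412; half = 206.
x-coordinate, sorted with cumulative weight:
  x=2 (Gamma, w=15) cum 15
  x=3 (Beta, w=110) cum 125
  x=6 (Alpha, w=175) cum 300  ← median
  x=8 (Zeta, w=7) cum 307
  x=11 (Epsilon, w=25) cum 332
  x=14 (Delta, w=80) cum 412
⇒ x* = 6
y-coordinate, sorted with cumulative weight:
  y=4 (Epsilon, w=25) cum 25
  y=4 (Gamma, w=15) cum 40
  y=8 (Alpha, w=175) cum 215  ← median
  y=8 (Beta, w=110) cum 325
  y=9 (Delta, w=80) cum 405
  y=10 (Zeta, w=7) cum 412
⇒ y* = 8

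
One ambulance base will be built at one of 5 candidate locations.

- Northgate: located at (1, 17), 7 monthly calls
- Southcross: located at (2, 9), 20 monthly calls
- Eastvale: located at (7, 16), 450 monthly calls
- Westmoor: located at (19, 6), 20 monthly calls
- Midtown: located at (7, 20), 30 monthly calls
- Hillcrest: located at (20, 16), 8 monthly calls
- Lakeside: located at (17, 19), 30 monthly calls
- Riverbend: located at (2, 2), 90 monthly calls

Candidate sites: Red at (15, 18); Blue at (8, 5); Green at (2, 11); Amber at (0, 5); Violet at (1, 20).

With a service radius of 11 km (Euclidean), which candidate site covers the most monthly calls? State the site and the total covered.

Coverage radius r = 11 km; a point is covered iff (Δx)²+(Δy)² ≤ 11² = 121.
  Red (15, 18): covers {Eastvale, Midtown, Hillcrest, Lakeside} → 518
  Blue (8, 5): covers {Southcross, Riverbend} → 110
  Green (2, 11): covers {Northgate, Southcross, Eastvale, Midtown, Riverbend} → 597
  Amber (0, 5): covers {Southcross, Riverbend} → 110
  Violet (1, 20): covers {Northgate, Eastvale, Midtown} → 487
Maximum coverage at Green: 597 monthly calls.

Green, covering 597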